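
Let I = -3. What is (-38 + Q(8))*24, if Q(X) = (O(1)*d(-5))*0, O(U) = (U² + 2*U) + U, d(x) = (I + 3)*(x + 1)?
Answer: -912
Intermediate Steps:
d(x) = 0 (d(x) = (-3 + 3)*(x + 1) = 0*(1 + x) = 0)
O(U) = U² + 3*U
Q(X) = 0 (Q(X) = ((1*(3 + 1))*0)*0 = ((1*4)*0)*0 = (4*0)*0 = 0*0 = 0)
(-38 + Q(8))*24 = (-38 + 0)*24 = -38*24 = -912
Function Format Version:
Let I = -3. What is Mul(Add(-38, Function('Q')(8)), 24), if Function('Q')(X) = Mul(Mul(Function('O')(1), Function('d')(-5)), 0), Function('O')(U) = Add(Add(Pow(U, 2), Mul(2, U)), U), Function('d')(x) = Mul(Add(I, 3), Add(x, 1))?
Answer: -912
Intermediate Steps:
Function('d')(x) = 0 (Function('d')(x) = Mul(Add(-3, 3), Add(x, 1)) = Mul(0, Add(1, x)) = 0)
Function('O')(U) = Add(Pow(U, 2), Mul(3, U))
Function('Q')(X) = 0 (Function('Q')(X) = Mul(Mul(Mul(1, Add(3, 1)), 0), 0) = Mul(Mul(Mul(1, 4), 0), 0) = Mul(Mul(4, 0), 0) = Mul(0, 0) = 0)
Mul(Add(-38, Function('Q')(8)), 24) = Mul(Add(-38, 0), 24) = Mul(-38, 24) = -912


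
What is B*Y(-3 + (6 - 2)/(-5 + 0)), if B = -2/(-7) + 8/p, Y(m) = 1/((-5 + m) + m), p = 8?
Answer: -5/49 ≈ -0.10204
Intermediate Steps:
Y(m) = 1/(-5 + 2*m)
B = 9/7 (B = -2/(-7) + 8/8 = -2*(-1/7) + 8*(1/8) = 2/7 + 1 = 9/7 ≈ 1.2857)
B*Y(-3 + (6 - 2)/(-5 + 0)) = 9/(7*(-5 + 2*(-3 + (6 - 2)/(-5 + 0)))) = 9/(7*(-5 + 2*(-3 + 4/(-5)))) = 9/(7*(-5 + 2*(-3 + 4*(-1/5)))) = 9/(7*(-5 + 2*(-3 - 4/5))) = 9/(7*(-5 + 2*(-19/5))) = 9/(7*(-5 - 38/5)) = 9/(7*(-63/5)) = (9/7)*(-5/63) = -5/49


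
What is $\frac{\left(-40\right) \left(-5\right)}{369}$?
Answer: $\frac{200}{369} \approx 0.54201$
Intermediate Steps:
$\frac{\left(-40\right) \left(-5\right)}{369} = 200 \cdot \frac{1}{369} = \frac{200}{369}$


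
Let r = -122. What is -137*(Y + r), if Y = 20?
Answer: 13974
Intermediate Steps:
-137*(Y + r) = -137*(20 - 122) = -137*(-102) = 13974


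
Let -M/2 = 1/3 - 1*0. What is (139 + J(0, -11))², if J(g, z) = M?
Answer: 172225/9 ≈ 19136.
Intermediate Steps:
M = -⅔ (M = -2*(1/3 - 1*0) = -2*(⅓ + 0) = -2*⅓ = -⅔ ≈ -0.66667)
J(g, z) = -⅔
(139 + J(0, -11))² = (139 - ⅔)² = (415/3)² = 172225/9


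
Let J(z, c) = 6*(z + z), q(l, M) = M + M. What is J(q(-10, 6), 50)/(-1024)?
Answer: -9/64 ≈ -0.14063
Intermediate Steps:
q(l, M) = 2*M
J(z, c) = 12*z (J(z, c) = 6*(2*z) = 12*z)
J(q(-10, 6), 50)/(-1024) = (12*(2*6))/(-1024) = (12*12)*(-1/1024) = 144*(-1/1024) = -9/64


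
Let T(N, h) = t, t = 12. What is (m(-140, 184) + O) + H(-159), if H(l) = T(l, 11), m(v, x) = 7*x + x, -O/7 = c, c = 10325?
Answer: -70791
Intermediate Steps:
O = -72275 (O = -7*10325 = -72275)
m(v, x) = 8*x
T(N, h) = 12
H(l) = 12
(m(-140, 184) + O) + H(-159) = (8*184 - 72275) + 12 = (1472 - 72275) + 12 = -70803 + 12 = -70791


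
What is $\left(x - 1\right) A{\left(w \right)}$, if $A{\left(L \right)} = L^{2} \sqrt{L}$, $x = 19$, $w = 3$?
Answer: $162 \sqrt{3} \approx 280.59$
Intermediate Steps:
$A{\left(L \right)} = L^{\frac{5}{2}}$
$\left(x - 1\right) A{\left(w \right)} = \left(19 - 1\right) 3^{\frac{5}{2}} = 18 \cdot 9 \sqrt{3} = 162 \sqrt{3}$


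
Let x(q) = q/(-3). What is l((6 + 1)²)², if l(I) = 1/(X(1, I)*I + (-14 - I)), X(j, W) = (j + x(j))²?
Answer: 81/137641 ≈ 0.00058849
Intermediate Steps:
x(q) = -q/3 (x(q) = q*(-⅓) = -q/3)
X(j, W) = 4*j²/9 (X(j, W) = (j - j/3)² = (2*j/3)² = 4*j²/9)
l(I) = 1/(-14 - 5*I/9) (l(I) = 1/(((4/9)*1²)*I + (-14 - I)) = 1/(((4/9)*1)*I + (-14 - I)) = 1/(4*I/9 + (-14 - I)) = 1/(-14 - 5*I/9))
l((6 + 1)²)² = (-9/(126 + 5*(6 + 1)²))² = (-9/(126 + 5*7²))² = (-9/(126 + 5*49))² = (-9/(126 + 245))² = (-9/371)² = 81/137641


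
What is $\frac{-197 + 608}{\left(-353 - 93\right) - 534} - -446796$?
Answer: $\frac{437859669}{980} \approx 4.468 \cdot 10^{5}$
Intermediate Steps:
$\frac{-197 + 608}{\left(-353 - 93\right) - 534} - -446796 = \frac{411}{\left(-353 - 93\right) - 534} + 446796 = \frac{411}{-446 - 534} + 446796 = \frac{411}{-980} + 446796 = 411 \left(- \frac{1}{980}\right) + 446796 = - \frac{411}{980} + 446796 = \frac{437859669}{980}$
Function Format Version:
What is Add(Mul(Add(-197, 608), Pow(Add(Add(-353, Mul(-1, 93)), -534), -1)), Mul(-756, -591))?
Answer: Rational(437859669, 980) ≈ 4.4680e+5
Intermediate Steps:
Add(Mul(Add(-197, 608), Pow(Add(Add(-353, Mul(-1, 93)), -534), -1)), Mul(-756, -591)) = Add(Mul(411, Pow(Add(Add(-353, -93), -534), -1)), 446796) = Add(Mul(411, Pow(Add(-446, -534), -1)), 446796) = Add(Mul(411, Pow(-980, -1)), 446796) = Add(Mul(411, Rational(-1, 980)), 446796) = Add(Rational(-411, 980), 446796) = Rational(437859669, 980)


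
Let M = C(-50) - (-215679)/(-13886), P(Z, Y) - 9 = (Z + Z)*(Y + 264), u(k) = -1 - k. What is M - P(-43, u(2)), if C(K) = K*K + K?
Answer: 345365203/13886 ≈ 24871.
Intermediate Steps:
C(K) = K + K² (C(K) = K² + K = K + K²)
P(Z, Y) = 9 + 2*Z*(264 + Y) (P(Z, Y) = 9 + (Z + Z)*(Y + 264) = 9 + (2*Z)*(264 + Y) = 9 + 2*Z*(264 + Y))
M = 33805021/13886 (M = -50*(1 - 50) - (-215679)/(-13886) = -50*(-49) - (-215679)*(-1)/13886 = 2450 - 1*215679/13886 = 2450 - 215679/13886 = 33805021/13886 ≈ 2434.5)
M - P(-43, u(2)) = 33805021/13886 - (9 + 528*(-43) + 2*(-1 - 1*2)*(-43)) = 33805021/13886 - (9 - 22704 + 2*(-1 - 2)*(-43)) = 33805021/13886 - (9 - 22704 + 2*(-3)*(-43)) = 33805021/13886 - (9 - 22704 + 258) = 33805021/13886 - 1*(-22437) = 33805021/13886 + 22437 = 345365203/13886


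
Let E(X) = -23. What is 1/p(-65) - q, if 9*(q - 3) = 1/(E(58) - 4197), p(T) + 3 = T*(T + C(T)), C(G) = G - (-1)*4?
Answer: -310926871/103647420 ≈ -2.9999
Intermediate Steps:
C(G) = 4 + G (C(G) = G - 1*(-4) = G + 4 = 4 + G)
p(T) = -3 + T*(4 + 2*T) (p(T) = -3 + T*(T + (4 + T)) = -3 + T*(4 + 2*T))
q = 113939/37980 (q = 3 + 1/(9*(-23 - 4197)) = 3 + (⅑)/(-4220) = 3 + (⅑)*(-1/4220) = 3 - 1/37980 = 113939/37980 ≈ 3.0000)
1/p(-65) - q = 1/(-3 + (-65)² - 65*(4 - 65)) - 1*113939/37980 = 1/(-3 + 4225 - 65*(-61)) - 113939/37980 = 1/(-3 + 4225 + 3965) - 113939/37980 = 1/8187 - 113939/37980 = -310926871/103647420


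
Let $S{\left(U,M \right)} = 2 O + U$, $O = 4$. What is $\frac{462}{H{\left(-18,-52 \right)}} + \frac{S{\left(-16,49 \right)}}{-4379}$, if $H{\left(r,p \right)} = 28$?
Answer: $\frac{144523}{8758} \approx 16.502$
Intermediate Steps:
$S{\left(U,M \right)} = 8 + U$ ($S{\left(U,M \right)} = 2 \cdot 4 + U = 8 + U$)
$\frac{462}{H{\left(-18,-52 \right)}} + \frac{S{\left(-16,49 \right)}}{-4379} = \frac{462}{28} + \frac{8 - 16}{-4379} = 462 \cdot \frac{1}{28} - - \frac{8}{4379} = \frac{33}{2} + \frac{8}{4379} = \frac{144523}{8758}$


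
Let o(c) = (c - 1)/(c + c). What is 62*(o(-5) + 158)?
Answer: 49166/5 ≈ 9833.2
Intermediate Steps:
o(c) = (-1 + c)/(2*c) (o(c) = (-1 + c)/((2*c)) = (-1 + c)*(1/(2*c)) = (-1 + c)/(2*c))
62*(o(-5) + 158) = 62*((1/2)*(-1 - 5)/(-5) + 158) = 62*((1/2)*(-1/5)*(-6) + 158) = 62*(3/5 + 158) = 62*(793/5) = 49166/5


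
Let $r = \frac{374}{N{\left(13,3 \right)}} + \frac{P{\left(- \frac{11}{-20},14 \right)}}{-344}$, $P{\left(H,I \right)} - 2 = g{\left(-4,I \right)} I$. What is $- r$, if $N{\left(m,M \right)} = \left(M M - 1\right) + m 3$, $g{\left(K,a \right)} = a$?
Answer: $- \frac{59675}{8084} \approx -7.3819$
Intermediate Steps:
$P{\left(H,I \right)} = 2 + I^{2}$ ($P{\left(H,I \right)} = 2 + I I = 2 + I^{2}$)
$N{\left(m,M \right)} = -1 + M^{2} + 3 m$ ($N{\left(m,M \right)} = \left(M^{2} - 1\right) + 3 m = \left(-1 + M^{2}\right) + 3 m = -1 + M^{2} + 3 m$)
$r = \frac{59675}{8084}$ ($r = \frac{374}{-1 + 3^{2} + 3 \cdot 13} + \frac{2 + 14^{2}}{-344} = \frac{374}{-1 + 9 + 39} + \left(2 + 196\right) \left(- \frac{1}{344}\right) = \frac{374}{47} + 198 \left(- \frac{1}{344}\right) = 374 \cdot \frac{1}{47} - \frac{99}{172} = \frac{374}{47} - \frac{99}{172} = \frac{59675}{8084} \approx 7.3819$)
$- r = \left(-1\right) \frac{59675}{8084} = - \frac{59675}{8084}$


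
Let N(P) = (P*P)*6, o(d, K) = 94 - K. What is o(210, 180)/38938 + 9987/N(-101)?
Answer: 63935015/397206538 ≈ 0.16096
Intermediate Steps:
N(P) = 6*P² (N(P) = P²*6 = 6*P²)
o(210, 180)/38938 + 9987/N(-101) = (94 - 1*180)/38938 + 9987/((6*(-101)²)) = (94 - 180)*(1/38938) + 9987/((6*10201)) = -86*1/38938 + 9987/61206 = -43/19469 + 9987*(1/61206) = -43/19469 + 3329/20402 = 63935015/397206538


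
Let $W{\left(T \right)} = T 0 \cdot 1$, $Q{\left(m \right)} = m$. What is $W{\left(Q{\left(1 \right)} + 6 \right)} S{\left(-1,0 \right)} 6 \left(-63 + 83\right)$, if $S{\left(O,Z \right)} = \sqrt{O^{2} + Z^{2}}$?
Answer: $0$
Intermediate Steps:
$W{\left(T \right)} = 0$ ($W{\left(T \right)} = 0 \cdot 1 = 0$)
$W{\left(Q{\left(1 \right)} + 6 \right)} S{\left(-1,0 \right)} 6 \left(-63 + 83\right) = 0 \sqrt{\left(-1\right)^{2} + 0^{2}} \cdot 6 \left(-63 + 83\right) = 0 \sqrt{1 + 0} \cdot 6 \cdot 20 = 0 \sqrt{1} \cdot 6 \cdot 20 = 0 \cdot 1 \cdot 6 \cdot 20 = 0 \cdot 6 \cdot 20 = 0 \cdot 20 = 0$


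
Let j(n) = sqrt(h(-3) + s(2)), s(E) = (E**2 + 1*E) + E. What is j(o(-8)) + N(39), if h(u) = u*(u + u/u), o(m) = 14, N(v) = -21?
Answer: -21 + sqrt(14) ≈ -17.258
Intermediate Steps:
h(u) = u*(1 + u) (h(u) = u*(u + 1) = u*(1 + u))
s(E) = E**2 + 2*E (s(E) = (E**2 + E) + E = (E + E**2) + E = E**2 + 2*E)
j(n) = sqrt(14) (j(n) = sqrt(-3*(1 - 3) + 2*(2 + 2)) = sqrt(-3*(-2) + 2*4) = sqrt(6 + 8) = sqrt(14))
j(o(-8)) + N(39) = sqrt(14) - 21 = -21 + sqrt(14)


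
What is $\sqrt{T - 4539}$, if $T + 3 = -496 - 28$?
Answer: $i \sqrt{5066} \approx 71.176 i$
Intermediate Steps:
$T = -527$ ($T = -3 - 524 = -527$)
$\sqrt{T - 4539} = \sqrt{-527 - 4539} = \sqrt{-5066} = i \sqrt{5066}$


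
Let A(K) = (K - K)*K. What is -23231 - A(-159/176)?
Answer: -23231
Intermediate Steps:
A(K) = 0 (A(K) = 0*K = 0)
-23231 - A(-159/176) = -23231 - 1*0 = -23231 + 0 = -23231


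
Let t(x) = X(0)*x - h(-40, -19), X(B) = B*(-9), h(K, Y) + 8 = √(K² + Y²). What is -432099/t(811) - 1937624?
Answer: -3672215936/1897 + 432099*√1961/1897 ≈ -1.9257e+6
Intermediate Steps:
h(K, Y) = -8 + √(K² + Y²)
X(B) = -9*B
t(x) = 8 - √1961 (t(x) = (-9*0)*x - (-8 + √((-40)² + (-19)²)) = 0*x - (-8 + √(1600 + 361)) = 0 - (-8 + √1961) = 0 + (8 - √1961) = 8 - √1961)
-432099/t(811) - 1937624 = -432099/(8 - √1961) - 1937624 = -1937624 - 432099/(8 - √1961)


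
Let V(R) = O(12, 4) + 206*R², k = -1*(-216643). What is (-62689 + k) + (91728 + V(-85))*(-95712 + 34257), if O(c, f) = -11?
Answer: -97102863531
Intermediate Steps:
k = 216643
V(R) = -11 + 206*R²
(-62689 + k) + (91728 + V(-85))*(-95712 + 34257) = (-62689 + 216643) + (91728 + (-11 + 206*(-85)²))*(-95712 + 34257) = 153954 + (91728 + (-11 + 206*7225))*(-61455) = 153954 + (91728 + (-11 + 1488350))*(-61455) = 153954 + (91728 + 1488339)*(-61455) = 153954 + 1580067*(-61455) = 153954 - 97103017485 = -97102863531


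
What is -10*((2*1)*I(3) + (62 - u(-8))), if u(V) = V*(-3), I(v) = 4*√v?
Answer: -380 - 80*√3 ≈ -518.56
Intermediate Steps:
u(V) = -3*V
-10*((2*1)*I(3) + (62 - u(-8))) = -10*((2*1)*(4*√3) + (62 - (-3)*(-8))) = -10*(2*(4*√3) + (62 - 1*24)) = -10*(8*√3 + (62 - 24)) = -10*(8*√3 + 38) = -10*(38 + 8*√3) = -380 - 80*√3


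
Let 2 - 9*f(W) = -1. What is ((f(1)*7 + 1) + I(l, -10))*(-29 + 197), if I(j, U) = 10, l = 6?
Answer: 2240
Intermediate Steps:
f(W) = ⅓ (f(W) = 2/9 - ⅑*(-1) = 2/9 + ⅑ = ⅓)
((f(1)*7 + 1) + I(l, -10))*(-29 + 197) = (((⅓)*7 + 1) + 10)*(-29 + 197) = ((7/3 + 1) + 10)*168 = (10/3 + 10)*168 = (40/3)*168 = 2240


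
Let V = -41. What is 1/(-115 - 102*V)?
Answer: 1/4067 ≈ 0.00024588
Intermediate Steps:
1/(-115 - 102*V) = 1/(-115 - 102*(-41)) = 1/(-115 + 4182) = 1/4067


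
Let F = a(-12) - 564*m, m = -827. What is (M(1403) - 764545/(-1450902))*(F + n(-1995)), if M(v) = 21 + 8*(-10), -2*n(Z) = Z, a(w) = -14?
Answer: -79309142809879/2901804 ≈ -2.7331e+7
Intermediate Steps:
n(Z) = -Z/2
F = 466414 (F = -14 - 564*(-827) = -14 + 466428 = 466414)
M(v) = -59 (M(v) = 21 - 80 = -59)
(M(1403) - 764545/(-1450902))*(F + n(-1995)) = (-59 - 764545/(-1450902))*(466414 - 1/2*(-1995)) = (-59 - 764545*(-1/1450902))*(466414 + 1995/2) = (-59 + 764545/1450902)*(934823/2) = -84838673/1450902*934823/2 = -79309142809879/2901804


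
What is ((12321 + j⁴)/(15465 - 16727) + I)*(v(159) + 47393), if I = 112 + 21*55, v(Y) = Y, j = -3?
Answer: 37721860352/631 ≈ 5.9781e+7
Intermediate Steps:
I = 1267 (I = 112 + 1155 = 1267)
((12321 + j⁴)/(15465 - 16727) + I)*(v(159) + 47393) = ((12321 + (-3)⁴)/(15465 - 16727) + 1267)*(159 + 47393) = ((12321 + 81)/(-1262) + 1267)*47552 = (12402*(-1/1262) + 1267)*47552 = (-6201/631 + 1267)*47552 = (793276/631)*47552 = 37721860352/631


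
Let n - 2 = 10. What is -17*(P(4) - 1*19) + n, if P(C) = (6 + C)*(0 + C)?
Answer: -345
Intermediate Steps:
n = 12 (n = 2 + 10 = 12)
P(C) = C*(6 + C) (P(C) = (6 + C)*C = C*(6 + C))
-17*(P(4) - 1*19) + n = -17*(4*(6 + 4) - 1*19) + 12 = -17*(4*10 - 19) + 12 = -17*(40 - 19) + 12 = -17*21 + 12 = -357 + 12 = -345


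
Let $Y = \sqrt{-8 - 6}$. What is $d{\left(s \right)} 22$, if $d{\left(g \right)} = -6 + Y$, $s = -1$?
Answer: $-132 + 22 i \sqrt{14} \approx -132.0 + 82.316 i$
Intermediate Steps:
$Y = i \sqrt{14}$ ($Y = \sqrt{-14} = i \sqrt{14} \approx 3.7417 i$)
$d{\left(g \right)} = -6 + i \sqrt{14}$
$d{\left(s \right)} 22 = \left(-6 + i \sqrt{14}\right) 22 = -132 + 22 i \sqrt{14}$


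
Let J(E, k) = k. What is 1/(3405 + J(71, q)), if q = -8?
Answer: 1/3397 ≈ 0.00029438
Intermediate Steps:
1/(3405 + J(71, q)) = 1/(3405 - 8) = 1/3397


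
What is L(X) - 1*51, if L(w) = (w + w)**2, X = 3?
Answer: -15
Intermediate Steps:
L(w) = 4*w**2 (L(w) = (2*w)**2 = 4*w**2)
L(X) - 1*51 = 4*3**2 - 1*51 = 4*9 - 51 = 36 - 51 = -15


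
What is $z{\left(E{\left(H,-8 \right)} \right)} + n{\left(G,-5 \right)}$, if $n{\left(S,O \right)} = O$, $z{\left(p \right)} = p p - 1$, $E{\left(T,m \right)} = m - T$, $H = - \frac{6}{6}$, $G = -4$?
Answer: $43$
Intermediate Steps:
$H = -1$ ($H = \left(-6\right) \frac{1}{6} = -1$)
$z{\left(p \right)} = -1 + p^{2}$ ($z{\left(p \right)} = p^{2} - 1 = -1 + p^{2}$)
$z{\left(E{\left(H,-8 \right)} \right)} + n{\left(G,-5 \right)} = \left(-1 + \left(-8 - -1\right)^{2}\right) - 5 = \left(-1 + \left(-8 + 1\right)^{2}\right) - 5 = \left(-1 + \left(-7\right)^{2}\right) - 5 = \left(-1 + 49\right) - 5 = 48 - 5 = 43$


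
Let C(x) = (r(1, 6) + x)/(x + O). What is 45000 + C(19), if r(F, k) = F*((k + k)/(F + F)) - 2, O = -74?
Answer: 2474977/55 ≈ 45000.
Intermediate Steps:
r(F, k) = -2 + k (r(F, k) = F*((2*k)/((2*F))) - 2 = F*((2*k)*(1/(2*F))) - 2 = F*(k/F) - 2 = k - 2 = -2 + k)
C(x) = (4 + x)/(-74 + x) (C(x) = ((-2 + 6) + x)/(x - 74) = (4 + x)/(-74 + x))
45000 + C(19) = 45000 + (4 + 19)/(-74 + 19) = 45000 + 23/(-55) = 45000 - 1/55*23 = 45000 - 23/55 = 2474977/55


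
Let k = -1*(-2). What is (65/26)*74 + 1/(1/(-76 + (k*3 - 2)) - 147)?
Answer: 1958153/10585 ≈ 184.99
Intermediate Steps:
k = 2
(65/26)*74 + 1/(1/(-76 + (k*3 - 2)) - 147) = (65/26)*74 + 1/(1/(-76 + (2*3 - 2)) - 147) = (65*(1/26))*74 + 1/(1/(-76 + (6 - 2)) - 147) = (5/2)*74 + 1/(1/(-76 + 4) - 147) = 185 + 1/(1/(-72) - 147) = 185 + 1/(-1/72 - 147) = 185 + 1/(-10585/72) = 185 - 72/10585 = 1958153/10585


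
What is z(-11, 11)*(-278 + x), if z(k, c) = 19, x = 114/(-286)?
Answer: -756409/143 ≈ -5289.6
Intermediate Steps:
x = -57/143 (x = 114*(-1/286) = -57/143 ≈ -0.39860)
z(-11, 11)*(-278 + x) = 19*(-278 - 57/143) = 19*(-39811/143) = -756409/143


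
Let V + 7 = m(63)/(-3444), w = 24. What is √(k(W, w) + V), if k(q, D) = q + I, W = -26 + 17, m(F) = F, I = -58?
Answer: I*√497699/82 ≈ 8.6034*I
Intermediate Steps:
W = -9
V = -1151/164 (V = -7 + 63/(-3444) = -7 + 63*(-1/3444) = -7 - 3/164 = -1151/164 ≈ -7.0183)
k(q, D) = -58 + q (k(q, D) = q - 58 = -58 + q)
√(k(W, w) + V) = √((-58 - 9) - 1151/164) = √(-67 - 1151/164) = √(-12139/164) = I*√497699/82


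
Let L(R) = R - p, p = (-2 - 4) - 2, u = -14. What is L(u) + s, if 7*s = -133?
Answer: -25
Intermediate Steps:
p = -8 (p = -6 - 2 = -8)
s = -19 (s = (⅐)*(-133) = -19)
L(R) = 8 + R (L(R) = R - 1*(-8) = R + 8 = 8 + R)
L(u) + s = (8 - 14) - 19 = -6 - 19 = -25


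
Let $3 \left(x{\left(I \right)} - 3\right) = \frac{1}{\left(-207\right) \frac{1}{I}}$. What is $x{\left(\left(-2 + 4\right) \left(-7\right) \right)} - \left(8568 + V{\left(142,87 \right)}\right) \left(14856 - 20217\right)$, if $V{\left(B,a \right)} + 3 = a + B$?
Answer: $\frac{29276819591}{621} \approx 4.7145 \cdot 10^{7}$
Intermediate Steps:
$V{\left(B,a \right)} = -3 + B + a$ ($V{\left(B,a \right)} = -3 + \left(a + B\right) = -3 + \left(B + a\right) = -3 + B + a$)
$x{\left(I \right)} = 3 - \frac{I}{621}$ ($x{\left(I \right)} = 3 + \frac{1}{3 \left(- \frac{207}{I}\right)} = 3 + \frac{\left(- \frac{1}{207}\right) I}{3} = 3 - \frac{I}{621}$)
$x{\left(\left(-2 + 4\right) \left(-7\right) \right)} - \left(8568 + V{\left(142,87 \right)}\right) \left(14856 - 20217\right) = \left(3 - \frac{\left(-2 + 4\right) \left(-7\right)}{621}\right) - \left(8568 + \left(-3 + 142 + 87\right)\right) \left(14856 - 20217\right) = \left(3 - \frac{2 \left(-7\right)}{621}\right) - \left(8568 + 226\right) \left(-5361\right) = \left(3 - - \frac{14}{621}\right) - 8794 \left(-5361\right) = \left(3 + \frac{14}{621}\right) - -47144634 = \frac{1877}{621} + 47144634 = \frac{29276819591}{621}$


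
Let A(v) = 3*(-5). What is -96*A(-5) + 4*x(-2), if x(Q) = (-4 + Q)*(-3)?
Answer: 1512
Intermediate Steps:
x(Q) = 12 - 3*Q
A(v) = -15
-96*A(-5) + 4*x(-2) = -96*(-15) + 4*(12 - 3*(-2)) = 1440 + 4*(12 + 6) = 1440 + 4*18 = 1440 + 72 = 1512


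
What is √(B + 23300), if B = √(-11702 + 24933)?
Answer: √(23300 + √13231) ≈ 153.02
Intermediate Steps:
B = √13231 ≈ 115.03
√(B + 23300) = √(√13231 + 23300) = √(23300 + √13231)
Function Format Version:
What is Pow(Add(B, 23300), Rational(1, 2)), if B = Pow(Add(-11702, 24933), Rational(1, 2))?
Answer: Pow(Add(23300, Pow(13231, Rational(1, 2))), Rational(1, 2)) ≈ 153.02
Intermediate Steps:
B = Pow(13231, Rational(1, 2)) ≈ 115.03
Pow(Add(B, 23300), Rational(1, 2)) = Pow(Add(Pow(13231, Rational(1, 2)), 23300), Rational(1, 2)) = Pow(Add(23300, Pow(13231, Rational(1, 2))), Rational(1, 2))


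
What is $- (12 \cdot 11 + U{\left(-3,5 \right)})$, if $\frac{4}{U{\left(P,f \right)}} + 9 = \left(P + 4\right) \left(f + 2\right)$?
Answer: $-130$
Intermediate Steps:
$U{\left(P,f \right)} = \frac{4}{-9 + \left(2 + f\right) \left(4 + P\right)}$ ($U{\left(P,f \right)} = \frac{4}{-9 + \left(P + 4\right) \left(f + 2\right)} = \frac{4}{-9 + \left(4 + P\right) \left(2 + f\right)} = \frac{4}{-9 + \left(2 + f\right) \left(4 + P\right)}$)
$- (12 \cdot 11 + U{\left(-3,5 \right)}) = - (12 \cdot 11 + \frac{4}{-1 + 2 \left(-3\right) + 4 \cdot 5 - 15}) = - (132 + \frac{4}{-1 - 6 + 20 - 15}) = - (132 + \frac{4}{-2}) = - (132 + 4 \left(- \frac{1}{2}\right)) = - (132 - 2) = \left(-1\right) 130 = -130$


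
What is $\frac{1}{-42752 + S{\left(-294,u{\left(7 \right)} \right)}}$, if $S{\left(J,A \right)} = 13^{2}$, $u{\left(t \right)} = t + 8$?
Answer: $- \frac{1}{42583} \approx -2.3484 \cdot 10^{-5}$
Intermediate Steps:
$u{\left(t \right)} = 8 + t$
$S{\left(J,A \right)} = 169$
$\frac{1}{-42752 + S{\left(-294,u{\left(7 \right)} \right)}} = \frac{1}{-42752 + 169} = \frac{1}{-42583} = - \frac{1}{42583}$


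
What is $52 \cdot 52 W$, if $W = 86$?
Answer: $232544$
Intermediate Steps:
$52 \cdot 52 W = 52 \cdot 52 \cdot 86 = 2704 \cdot 86 = 232544$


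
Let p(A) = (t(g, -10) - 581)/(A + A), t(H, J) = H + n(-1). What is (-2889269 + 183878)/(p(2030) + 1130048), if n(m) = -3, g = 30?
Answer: -1830647910/764665721 ≈ -2.3941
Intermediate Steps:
t(H, J) = -3 + H (t(H, J) = H - 3 = -3 + H)
p(A) = -277/A (p(A) = ((-3 + 30) - 581)/(A + A) = (27 - 581)/((2*A)) = -277/A)
(-2889269 + 183878)/(p(2030) + 1130048) = (-2889269 + 183878)/(-277/2030 + 1130048) = -2705391/(-277*1/2030 + 1130048) = -2705391/(-277/2030 + 1130048) = -2705391/2293997163/2030 = -2705391*2030/2293997163 = -1830647910/764665721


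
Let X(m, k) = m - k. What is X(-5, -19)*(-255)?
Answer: -3570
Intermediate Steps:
X(-5, -19)*(-255) = (-5 - 1*(-19))*(-255) = (-5 + 19)*(-255) = 14*(-255) = -3570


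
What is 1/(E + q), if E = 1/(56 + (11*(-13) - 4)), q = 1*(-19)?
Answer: -91/1730 ≈ -0.052601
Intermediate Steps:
q = -19
E = -1/91 (E = 1/(56 + (-143 - 4)) = 1/(56 - 147) = 1/(-91) = -1/91 ≈ -0.010989)
1/(E + q) = 1/(-1/91 - 19) = 1/(-1730/91) = -91/1730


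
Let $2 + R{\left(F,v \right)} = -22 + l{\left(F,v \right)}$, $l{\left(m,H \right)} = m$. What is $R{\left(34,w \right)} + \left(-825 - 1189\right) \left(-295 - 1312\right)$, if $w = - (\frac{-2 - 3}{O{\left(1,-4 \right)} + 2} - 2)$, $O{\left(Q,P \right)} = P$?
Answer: $3236508$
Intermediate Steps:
$w = - \frac{1}{2}$ ($w = - (\frac{-2 - 3}{-4 + 2} - 2) = - (- \frac{5}{-2} - 2) = - (\left(-5\right) \left(- \frac{1}{2}\right) - 2) = - (\frac{5}{2} - 2) = \left(-1\right) \frac{1}{2} = - \frac{1}{2} \approx -0.5$)
$R{\left(F,v \right)} = -24 + F$ ($R{\left(F,v \right)} = -2 + \left(-22 + F\right) = -24 + F$)
$R{\left(34,w \right)} + \left(-825 - 1189\right) \left(-295 - 1312\right) = \left(-24 + 34\right) + \left(-825 - 1189\right) \left(-295 - 1312\right) = 10 - -3236498 = 10 + 3236498 = 3236508$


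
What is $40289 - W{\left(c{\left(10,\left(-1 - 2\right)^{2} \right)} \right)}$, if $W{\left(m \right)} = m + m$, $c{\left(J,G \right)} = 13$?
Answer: $40263$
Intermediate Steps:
$W{\left(m \right)} = 2 m$
$40289 - W{\left(c{\left(10,\left(-1 - 2\right)^{2} \right)} \right)} = 40289 - 2 \cdot 13 = 40289 - 26 = 40263$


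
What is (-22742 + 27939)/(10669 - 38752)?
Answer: -5197/28083 ≈ -0.18506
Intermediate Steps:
(-22742 + 27939)/(10669 - 38752) = 5197/(-28083) = 5197*(-1/28083) = -5197/28083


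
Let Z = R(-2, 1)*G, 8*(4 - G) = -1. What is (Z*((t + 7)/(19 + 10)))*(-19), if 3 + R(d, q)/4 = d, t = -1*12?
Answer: -15675/58 ≈ -270.26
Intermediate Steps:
t = -12
R(d, q) = -12 + 4*d
G = 33/8 (G = 4 - ⅛*(-1) = 4 + ⅛ = 33/8 ≈ 4.1250)
Z = -165/2 (Z = (-12 + 4*(-2))*(33/8) = (-12 - 8)*(33/8) = -20*33/8 = -165/2 ≈ -82.500)
(Z*((t + 7)/(19 + 10)))*(-19) = -165*(-12 + 7)/(2*(19 + 10))*(-19) = -(-825)/(2*29)*(-19) = -165/2*(-5/29)*(-19) = (825/58)*(-19) = -15675/58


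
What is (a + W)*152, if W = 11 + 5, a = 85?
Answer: 15352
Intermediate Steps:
W = 16
(a + W)*152 = (85 + 16)*152 = 101*152 = 15352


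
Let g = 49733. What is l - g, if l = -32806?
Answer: -82539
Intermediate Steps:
l - g = -32806 - 1*49733 = -32806 - 49733 = -82539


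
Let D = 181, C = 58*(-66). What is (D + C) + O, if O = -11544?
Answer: -15191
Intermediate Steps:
C = -3828
(D + C) + O = (181 - 3828) - 11544 = -3647 - 11544 = -15191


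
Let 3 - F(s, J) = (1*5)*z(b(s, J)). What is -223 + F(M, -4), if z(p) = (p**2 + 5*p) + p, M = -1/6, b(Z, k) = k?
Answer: -180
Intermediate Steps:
M = -1/6 (M = -1*1/6 = -1/6 ≈ -0.16667)
z(p) = p**2 + 6*p
F(s, J) = 3 - 5*J*(6 + J) (F(s, J) = 3 - 1*5*J*(6 + J) = 3 - 5*J*(6 + J))
-223 + F(M, -4) = -223 + (3 - 5*(-4)*(6 - 4)) = -223 + (3 - 5*(-4)*2) = -223 + (3 + 40) = -223 + 43 = -180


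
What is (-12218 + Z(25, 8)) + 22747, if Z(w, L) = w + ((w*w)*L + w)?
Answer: 15579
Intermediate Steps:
Z(w, L) = 2*w + L*w² (Z(w, L) = w + (w²*L + w) = w + (L*w² + w) = w + (w + L*w²) = 2*w + L*w²)
(-12218 + Z(25, 8)) + 22747 = (-12218 + 25*(2 + 8*25)) + 22747 = (-12218 + 25*(2 + 200)) + 22747 = (-12218 + 25*202) + 22747 = (-12218 + 5050) + 22747 = -7168 + 22747 = 15579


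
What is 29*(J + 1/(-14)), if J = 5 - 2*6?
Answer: -2871/14 ≈ -205.07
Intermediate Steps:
J = -7 (J = 5 - 12 = -7)
29*(J + 1/(-14)) = 29*(-7 + 1/(-14)) = 29*(-7 - 1/14) = 29*(-99/14) = -2871/14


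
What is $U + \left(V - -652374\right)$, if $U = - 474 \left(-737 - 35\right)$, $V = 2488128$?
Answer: $3506430$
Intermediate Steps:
$U = 365928$ ($U = \left(-474\right) \left(-772\right) = 365928$)
$U + \left(V - -652374\right) = 365928 + \left(2488128 - -652374\right) = 365928 + \left(2488128 + 652374\right) = 365928 + 3140502 = 3506430$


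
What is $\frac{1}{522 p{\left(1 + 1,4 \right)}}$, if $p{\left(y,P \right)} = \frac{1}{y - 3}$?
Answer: $- \frac{1}{522} \approx -0.0019157$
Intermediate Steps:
$p{\left(y,P \right)} = \frac{1}{-3 + y}$
$\frac{1}{522 p{\left(1 + 1,4 \right)}} = \frac{1}{522 \frac{1}{-3 + \left(1 + 1\right)}} = \frac{1}{522 \frac{1}{-3 + 2}} = \frac{1}{522 \frac{1}{-1}} = \frac{1}{522 \left(-1\right)} = \frac{1}{-522} = - \frac{1}{522}$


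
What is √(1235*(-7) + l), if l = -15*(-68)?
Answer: 5*I*√305 ≈ 87.321*I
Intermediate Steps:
l = 1020
√(1235*(-7) + l) = √(1235*(-7) + 1020) = √(-8645 + 1020) = √(-7625) = 5*I*√305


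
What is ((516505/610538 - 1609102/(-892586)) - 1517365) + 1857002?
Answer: 92544616019749261/272478835634 ≈ 3.3964e+5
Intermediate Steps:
((516505/610538 - 1609102/(-892586)) - 1517365) + 1857002 = ((516505*(1/610538) - 1609102*(-1/892586)) - 1517365) + 1857002 = ((516505/610538 + 804551/446293) - 1517365) + 1857002 = (721721524403/272478835634 - 1517365) + 1857002 = -413449126710260007/272478835634 + 1857002 = 92544616019749261/272478835634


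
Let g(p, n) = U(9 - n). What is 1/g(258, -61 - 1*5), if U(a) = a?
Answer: 1/75 ≈ 0.013333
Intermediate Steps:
g(p, n) = 9 - n
1/g(258, -61 - 1*5) = 1/(9 - (-61 - 1*5)) = 1/(9 - (-61 - 5)) = 1/(9 - 1*(-66)) = 1/(9 + 66) = 1/75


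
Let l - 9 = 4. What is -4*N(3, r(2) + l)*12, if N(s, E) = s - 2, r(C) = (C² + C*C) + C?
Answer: -48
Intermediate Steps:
l = 13 (l = 9 + 4 = 13)
r(C) = C + 2*C² (r(C) = (C² + C²) + C = 2*C² + C = C + 2*C²)
N(s, E) = -2 + s
-4*N(3, r(2) + l)*12 = -4*(-2 + 3)*12 = -4*1*12 = -4*12 = -48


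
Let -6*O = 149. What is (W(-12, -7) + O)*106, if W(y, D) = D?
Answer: -10123/3 ≈ -3374.3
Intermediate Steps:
O = -149/6 (O = -⅙*149 = -149/6 ≈ -24.833)
(W(-12, -7) + O)*106 = (-7 - 149/6)*106 = -191/6*106 = -10123/3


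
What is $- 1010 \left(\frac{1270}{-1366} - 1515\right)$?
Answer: $\frac{1045733800}{683} \approx 1.5311 \cdot 10^{6}$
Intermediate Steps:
$- 1010 \left(\frac{1270}{-1366} - 1515\right) = - 1010 \left(1270 \left(- \frac{1}{1366}\right) - 1515\right) = - 1010 \left(- \frac{635}{683} - 1515\right) = \left(-1010\right) \left(- \frac{1035380}{683}\right) = \frac{1045733800}{683}$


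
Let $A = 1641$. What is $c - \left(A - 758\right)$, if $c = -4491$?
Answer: $-5374$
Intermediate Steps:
$c - \left(A - 758\right) = -4491 - \left(1641 - 758\right) = -4491 - 883 = -5374$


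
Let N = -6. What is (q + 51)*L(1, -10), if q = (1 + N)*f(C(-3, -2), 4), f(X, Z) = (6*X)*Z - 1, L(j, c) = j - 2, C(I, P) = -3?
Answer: -416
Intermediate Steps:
L(j, c) = -2 + j
f(X, Z) = -1 + 6*X*Z (f(X, Z) = 6*X*Z - 1 = -1 + 6*X*Z)
q = 365 (q = (1 - 6)*(-1 + 6*(-3)*4) = -5*(-1 - 72) = -5*(-73) = 365)
(q + 51)*L(1, -10) = (365 + 51)*(-2 + 1) = 416*(-1) = -416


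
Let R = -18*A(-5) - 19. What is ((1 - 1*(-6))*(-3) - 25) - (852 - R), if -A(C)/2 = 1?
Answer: -881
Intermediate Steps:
A(C) = -2 (A(C) = -2*1 = -2)
R = 17 (R = -18*(-2) - 19 = 36 - 19 = 17)
((1 - 1*(-6))*(-3) - 25) - (852 - R) = ((1 - 1*(-6))*(-3) - 25) - (852 - 1*17) = ((1 + 6)*(-3) - 25) - (852 - 17) = (7*(-3) - 25) - 1*835 = (-21 - 25) - 835 = -46 - 835 = -881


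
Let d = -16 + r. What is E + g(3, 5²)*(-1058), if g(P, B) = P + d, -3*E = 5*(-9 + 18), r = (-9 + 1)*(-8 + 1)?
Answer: -45509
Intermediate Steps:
r = 56 (r = -8*(-7) = 56)
E = -15 (E = -5*(-9 + 18)/3 = -5*9/3 = -⅓*45 = -15)
d = 40 (d = -16 + 56 = 40)
g(P, B) = 40 + P (g(P, B) = P + 40 = 40 + P)
E + g(3, 5²)*(-1058) = -15 + (40 + 3)*(-1058) = -15 + 43*(-1058) = -15 - 45494 = -45509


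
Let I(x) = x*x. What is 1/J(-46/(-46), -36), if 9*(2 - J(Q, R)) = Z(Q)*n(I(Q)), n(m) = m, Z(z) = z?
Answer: 9/17 ≈ 0.52941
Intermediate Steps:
I(x) = x²
J(Q, R) = 2 - Q³/9 (J(Q, R) = 2 - Q*Q²/9 = 2 - Q³/9)
1/J(-46/(-46), -36) = 1/(2 - (-46/(-46))³/9) = 1/(2 - (-46*(-1/46))³/9) = 1/(2 - ⅑*1³) = 1/(2 - ⅑*1) = 1/(2 - ⅑) = 1/(17/9) = 9/17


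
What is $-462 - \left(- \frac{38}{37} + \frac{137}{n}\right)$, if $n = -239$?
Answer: $- \frac{4071315}{8843} \approx -460.4$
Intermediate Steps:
$-462 - \left(- \frac{38}{37} + \frac{137}{n}\right) = -462 - \left(- \frac{137}{239} - \frac{38}{37}\right) = -462 - - \frac{14151}{8843} = -462 + \left(\frac{137}{239} + \frac{38}{37}\right) = -462 + \frac{14151}{8843} = - \frac{4071315}{8843}$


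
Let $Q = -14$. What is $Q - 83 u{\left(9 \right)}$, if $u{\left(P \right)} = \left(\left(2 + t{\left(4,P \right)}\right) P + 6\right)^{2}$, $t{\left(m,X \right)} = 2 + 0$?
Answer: $-146426$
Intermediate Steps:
$t{\left(m,X \right)} = 2$
$u{\left(P \right)} = \left(6 + 4 P\right)^{2}$ ($u{\left(P \right)} = \left(\left(2 + 2\right) P + 6\right)^{2} = \left(4 P + 6\right)^{2} = \left(6 + 4 P\right)^{2}$)
$Q - 83 u{\left(9 \right)} = -14 - 83 \cdot 4 \left(3 + 2 \cdot 9\right)^{2} = -14 - 83 \cdot 4 \left(3 + 18\right)^{2} = -14 - 83 \cdot 4 \cdot 21^{2} = -14 - 83 \cdot 4 \cdot 441 = -14 - 146412 = -146426$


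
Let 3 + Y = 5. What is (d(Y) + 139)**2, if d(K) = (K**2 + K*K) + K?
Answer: 22201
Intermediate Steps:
Y = 2 (Y = -3 + 5 = 2)
d(K) = K + 2*K**2 (d(K) = (K**2 + K**2) + K = 2*K**2 + K = K + 2*K**2)
(d(Y) + 139)**2 = (2*(1 + 2*2) + 139)**2 = (2*(1 + 4) + 139)**2 = (2*5 + 139)**2 = (10 + 139)**2 = 149**2 = 22201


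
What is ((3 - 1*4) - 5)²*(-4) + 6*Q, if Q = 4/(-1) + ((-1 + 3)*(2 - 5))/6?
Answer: -174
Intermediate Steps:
Q = -5 (Q = 4*(-1) + (2*(-3))*(⅙) = -4 - 6*⅙ = -4 - 1 = -5)
((3 - 1*4) - 5)²*(-4) + 6*Q = ((3 - 1*4) - 5)²*(-4) + 6*(-5) = ((3 - 4) - 5)²*(-4) - 30 = (-1 - 5)²*(-4) - 30 = (-6)²*(-4) - 30 = 36*(-4) - 30 = -144 - 30 = -174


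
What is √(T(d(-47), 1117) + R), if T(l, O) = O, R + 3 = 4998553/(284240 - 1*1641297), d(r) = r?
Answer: 3*√227195911316985/1357057 ≈ 33.321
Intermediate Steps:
R = -9069724/1357057 (R = -3 + 4998553/(284240 - 1*1641297) = -3 + 4998553/(284240 - 1641297) = -3 + 4998553/(-1357057) = -3 + 4998553*(-1/1357057) = -3 - 4998553/1357057 = -9069724/1357057 ≈ -6.6834)
√(T(d(-47), 1117) + R) = √(1117 - 9069724/1357057) = √(1506762945/1357057) = 3*√227195911316985/1357057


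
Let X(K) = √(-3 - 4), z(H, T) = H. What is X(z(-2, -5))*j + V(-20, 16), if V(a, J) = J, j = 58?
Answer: 16 + 58*I*√7 ≈ 16.0 + 153.45*I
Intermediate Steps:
X(K) = I*√7 (X(K) = √(-7) = I*√7)
X(z(-2, -5))*j + V(-20, 16) = (I*√7)*58 + 16 = 58*I*√7 + 16 = 16 + 58*I*√7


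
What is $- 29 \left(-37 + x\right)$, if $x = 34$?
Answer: $87$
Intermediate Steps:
$- 29 \left(-37 + x\right) = - 29 \left(-37 + 34\right) = \left(-29\right) \left(-3\right) = 87$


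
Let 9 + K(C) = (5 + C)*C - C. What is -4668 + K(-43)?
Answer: -3000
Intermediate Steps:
K(C) = -9 - C + C*(5 + C) (K(C) = -9 + ((5 + C)*C - C) = -9 + (C*(5 + C) - C) = -9 + (-C + C*(5 + C)) = -9 - C + C*(5 + C))
-4668 + K(-43) = -4668 + (-9 + (-43)² + 4*(-43)) = -4668 + (-9 + 1849 - 172) = -4668 + 1668 = -3000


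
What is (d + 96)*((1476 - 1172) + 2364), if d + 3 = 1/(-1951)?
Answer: 484087256/1951 ≈ 2.4812e+5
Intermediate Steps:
d = -5854/1951 (d = -3 + 1/(-1951) = -3 - 1/1951 = -5854/1951 ≈ -3.0005)
(d + 96)*((1476 - 1172) + 2364) = (-5854/1951 + 96)*((1476 - 1172) + 2364) = 181442*(304 + 2364)/1951 = (181442/1951)*2668 = 484087256/1951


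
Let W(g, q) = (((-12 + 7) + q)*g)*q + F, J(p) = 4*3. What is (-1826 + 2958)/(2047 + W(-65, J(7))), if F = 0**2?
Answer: -1132/3413 ≈ -0.33167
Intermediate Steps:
F = 0
J(p) = 12
W(g, q) = g*q*(-5 + q) (W(g, q) = (((-12 + 7) + q)*g)*q + 0 = ((-5 + q)*g)*q + 0 = (g*(-5 + q))*q + 0 = g*q*(-5 + q) + 0 = g*q*(-5 + q))
(-1826 + 2958)/(2047 + W(-65, J(7))) = (-1826 + 2958)/(2047 - 65*12*(-5 + 12)) = 1132/(2047 - 65*12*7) = 1132/(2047 - 5460) = 1132/(-3413) = 1132*(-1/3413) = -1132/3413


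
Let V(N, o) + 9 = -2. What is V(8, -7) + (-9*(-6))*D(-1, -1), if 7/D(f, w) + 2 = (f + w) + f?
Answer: -433/5 ≈ -86.600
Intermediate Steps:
V(N, o) = -11 (V(N, o) = -9 - 2 = -11)
D(f, w) = 7/(-2 + w + 2*f) (D(f, w) = 7/(-2 + ((f + w) + f)) = 7/(-2 + (w + 2*f)) = 7/(-2 + w + 2*f))
V(8, -7) + (-9*(-6))*D(-1, -1) = -11 + (-9*(-6))*(7/(-2 - 1 + 2*(-1))) = -11 + 54*(7/(-2 - 1 - 2)) = -11 + 54*(7/(-5)) = -11 + 54*(7*(-⅕)) = -11 + 54*(-7/5) = -11 - 378/5 = -433/5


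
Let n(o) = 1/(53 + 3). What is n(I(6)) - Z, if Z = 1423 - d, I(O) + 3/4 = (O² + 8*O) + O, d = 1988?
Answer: 31641/56 ≈ 565.02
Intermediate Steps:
I(O) = -¾ + O² + 9*O (I(O) = -¾ + ((O² + 8*O) + O) = -¾ + (O² + 9*O) = -¾ + O² + 9*O)
n(o) = 1/56
Z = -565 (Z = 1423 - 1*1988 = 1423 - 1988 = -565)
n(I(6)) - Z = 1/56 - 1*(-565) = 1/56 + 565 = 31641/56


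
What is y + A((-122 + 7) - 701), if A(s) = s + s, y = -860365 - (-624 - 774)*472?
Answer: -202141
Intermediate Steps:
y = -200509 (y = -860365 - (-1398)*472 = -860365 - 1*(-659856) = -860365 + 659856 = -200509)
A(s) = 2*s
y + A((-122 + 7) - 701) = -200509 + 2*((-122 + 7) - 701) = -200509 + 2*(-115 - 701) = -200509 + 2*(-816) = -200509 - 1632 = -202141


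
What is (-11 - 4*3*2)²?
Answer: 1225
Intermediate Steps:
(-11 - 4*3*2)² = (-11 - 12*2)² = (-11 - 24)² = (-35)² = 1225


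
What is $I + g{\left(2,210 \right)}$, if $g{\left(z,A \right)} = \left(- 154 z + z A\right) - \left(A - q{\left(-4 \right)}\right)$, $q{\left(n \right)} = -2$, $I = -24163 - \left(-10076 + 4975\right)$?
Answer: $-19162$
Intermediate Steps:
$I = -19062$ ($I = -24163 - -5101 = -24163 + 5101 = -19062$)
$g{\left(z,A \right)} = -2 - A - 154 z + A z$ ($g{\left(z,A \right)} = \left(- 154 z + z A\right) - \left(2 + A\right) = \left(- 154 z + A z\right) - \left(2 + A\right) = -2 - A - 154 z + A z$)
$I + g{\left(2,210 \right)} = -19062 - 100 = -19162$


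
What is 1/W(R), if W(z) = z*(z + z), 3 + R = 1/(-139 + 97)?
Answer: 882/16129 ≈ 0.054684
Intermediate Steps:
R = -127/42 (R = -3 + 1/(-139 + 97) = -3 + 1/(-42) = -3 - 1/42 = -127/42 ≈ -3.0238)
W(z) = 2*z² (W(z) = z*(2*z) = 2*z²)
1/W(R) = 1/(2*(-127/42)²) = 1/(2*(16129/1764)) = 1/(16129/882) = 882/16129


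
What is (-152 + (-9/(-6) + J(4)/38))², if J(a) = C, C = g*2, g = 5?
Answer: 32592681/1444 ≈ 22571.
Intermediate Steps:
C = 10 (C = 5*2 = 10)
J(a) = 10
(-152 + (-9/(-6) + J(4)/38))² = (-152 + (-9/(-6) + 10/38))² = (-152 + (-9*(-⅙) + 10*(1/38)))² = (-152 + (3/2 + 5/19))² = (-152 + 67/38)² = (-5709/38)² = 32592681/1444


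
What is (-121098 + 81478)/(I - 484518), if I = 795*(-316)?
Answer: 19810/367869 ≈ 0.053851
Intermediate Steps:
I = -251220
(-121098 + 81478)/(I - 484518) = (-121098 + 81478)/(-251220 - 484518) = -39620/(-735738) = -39620*(-1/735738) = 19810/367869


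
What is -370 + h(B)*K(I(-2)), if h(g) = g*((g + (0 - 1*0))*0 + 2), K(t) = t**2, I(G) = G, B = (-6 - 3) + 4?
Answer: -410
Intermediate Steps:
B = -5 (B = -9 + 4 = -5)
h(g) = 2*g (h(g) = g*((g + (0 + 0))*0 + 2) = g*((g + 0)*0 + 2) = g*(g*0 + 2) = g*(0 + 2) = g*2 = 2*g)
-370 + h(B)*K(I(-2)) = -370 + (2*(-5))*(-2)**2 = -370 - 10*4 = -370 - 40 = -410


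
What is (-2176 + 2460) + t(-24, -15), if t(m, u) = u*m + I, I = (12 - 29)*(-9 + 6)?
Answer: 695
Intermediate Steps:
I = 51 (I = -17*(-3) = 51)
t(m, u) = 51 + m*u (t(m, u) = u*m + 51 = m*u + 51 = 51 + m*u)
(-2176 + 2460) + t(-24, -15) = (-2176 + 2460) + (51 - 24*(-15)) = 284 + (51 + 360) = 284 + 411 = 695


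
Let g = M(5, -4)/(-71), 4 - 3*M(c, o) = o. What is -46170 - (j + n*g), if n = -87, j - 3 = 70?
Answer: -3283485/71 ≈ -46246.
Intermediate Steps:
j = 73 (j = 3 + 70 = 73)
M(c, o) = 4/3 - o/3
g = -8/213 (g = (4/3 - ⅓*(-4))/(-71) = (4/3 + 4/3)*(-1/71) = (8/3)*(-1/71) = -8/213 ≈ -0.037559)
-46170 - (j + n*g) = -46170 - (73 - 87*(-8/213)) = -46170 - (73 + 232/71) = -46170 - 1*5415/71 = -46170 - 5415/71 = -3283485/71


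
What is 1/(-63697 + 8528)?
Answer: -1/55169 ≈ -1.8126e-5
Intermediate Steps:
1/(-63697 + 8528) = 1/(-55169) = -1/55169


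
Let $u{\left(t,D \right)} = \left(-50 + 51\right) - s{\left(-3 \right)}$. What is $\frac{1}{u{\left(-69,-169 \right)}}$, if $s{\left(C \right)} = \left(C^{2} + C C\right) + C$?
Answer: $- \frac{1}{14} \approx -0.071429$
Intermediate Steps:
$s{\left(C \right)} = C + 2 C^{2}$ ($s{\left(C \right)} = \left(C^{2} + C^{2}\right) + C = 2 C^{2} + C = C + 2 C^{2}$)
$u{\left(t,D \right)} = -14$ ($u{\left(t,D \right)} = \left(-50 + 51\right) - - 3 \left(1 + 2 \left(-3\right)\right) = 1 - - 3 \left(1 - 6\right) = 1 - \left(-3\right) \left(-5\right) = 1 - 15 = -14$)
$\frac{1}{u{\left(-69,-169 \right)}} = \frac{1}{-14} = - \frac{1}{14}$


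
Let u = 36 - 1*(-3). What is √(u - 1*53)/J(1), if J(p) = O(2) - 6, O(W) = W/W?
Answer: -I*√14/5 ≈ -0.74833*I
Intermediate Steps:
O(W) = 1
J(p) = -5 (J(p) = 1 - 6 = -5)
u = 39 (u = 36 + 3 = 39)
√(u - 1*53)/J(1) = √(39 - 1*53)/(-5) = √(39 - 53)*(-⅕) = √(-14)*(-⅕) = (I*√14)*(-⅕) = -I*√14/5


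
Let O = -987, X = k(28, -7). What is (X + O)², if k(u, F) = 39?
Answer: 898704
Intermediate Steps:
X = 39
(X + O)² = (39 - 987)² = (-948)² = 898704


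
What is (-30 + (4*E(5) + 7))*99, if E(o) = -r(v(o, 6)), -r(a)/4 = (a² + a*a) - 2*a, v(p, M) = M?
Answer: 92763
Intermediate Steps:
r(a) = -8*a² + 8*a (r(a) = -4*((a² + a*a) - 2*a) = -4*((a² + a²) - 2*a) = -4*(2*a² - 2*a) = -4*(-2*a + 2*a²) = -8*a² + 8*a)
E(o) = 240 (E(o) = -8*6*(1 - 1*6) = -8*6*(1 - 6) = -8*6*(-5) = -1*(-240) = 240)
(-30 + (4*E(5) + 7))*99 = (-30 + (4*240 + 7))*99 = (-30 + (960 + 7))*99 = (-30 + 967)*99 = 937*99 = 92763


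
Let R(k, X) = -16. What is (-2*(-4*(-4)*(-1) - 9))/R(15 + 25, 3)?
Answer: -25/8 ≈ -3.1250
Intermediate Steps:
(-2*(-4*(-4)*(-1) - 9))/R(15 + 25, 3) = (-2*(-4*(-4)*(-1) - 9))/(-16) = -(-1)*(16*(-1) - 9)/8 = -(-1)*(-16 - 9)/8 = -(-1)*(-25)/8 = -1/16*50 = -25/8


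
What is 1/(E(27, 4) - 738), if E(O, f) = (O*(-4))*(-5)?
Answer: -1/198 ≈ -0.0050505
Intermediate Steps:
E(O, f) = 20*O (E(O, f) = -4*O*(-5) = 20*O)
1/(E(27, 4) - 738) = 1/(20*27 - 738) = 1/(540 - 738) = 1/(-198) = -1/198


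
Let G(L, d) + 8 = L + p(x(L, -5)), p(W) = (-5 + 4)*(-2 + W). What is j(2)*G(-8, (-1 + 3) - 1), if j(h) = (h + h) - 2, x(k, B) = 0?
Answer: -28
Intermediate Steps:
j(h) = -2 + 2*h (j(h) = 2*h - 2 = -2 + 2*h)
p(W) = 2 - W (p(W) = -(-2 + W) = 2 - W)
G(L, d) = -6 + L (G(L, d) = -8 + (L + (2 - 1*0)) = -8 + (L + (2 + 0)) = -8 + (L + 2) = -8 + (2 + L) = -6 + L)
j(2)*G(-8, (-1 + 3) - 1) = (-2 + 2*2)*(-6 - 8) = (-2 + 4)*(-14) = 2*(-14) = -28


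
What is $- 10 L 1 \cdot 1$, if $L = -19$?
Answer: $190$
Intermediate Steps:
$- 10 L 1 \cdot 1 = \left(-10\right) \left(-19\right) 1 \cdot 1 = 190 \cdot 1 = 190$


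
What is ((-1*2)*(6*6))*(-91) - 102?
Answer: 6450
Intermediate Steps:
((-1*2)*(6*6))*(-91) - 102 = -2*36*(-91) - 102 = -72*(-91) - 102 = 6552 - 102 = 6450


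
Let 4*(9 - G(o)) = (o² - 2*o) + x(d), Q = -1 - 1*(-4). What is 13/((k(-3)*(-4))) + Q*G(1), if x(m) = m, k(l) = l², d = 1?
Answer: 959/36 ≈ 26.639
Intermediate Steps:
Q = 3 (Q = -1 + 4 = 3)
G(o) = 35/4 + o/2 - o²/4 (G(o) = 9 - ((o² - 2*o) + 1)/4 = 9 - (1 + o² - 2*o)/4 = 9 + (-¼ + o/2 - o²/4) = 35/4 + o/2 - o²/4)
13/((k(-3)*(-4))) + Q*G(1) = 13/(((-3)²*(-4))) + 3*(35/4 + (½)*1 - ¼*1²) = 13/((9*(-4))) + 3*(35/4 + ½ - ¼*1) = 13/(-36) + 3*(35/4 + ½ - ¼) = 13*(-1/36) + 3*9 = -13/36 + 27 = 959/36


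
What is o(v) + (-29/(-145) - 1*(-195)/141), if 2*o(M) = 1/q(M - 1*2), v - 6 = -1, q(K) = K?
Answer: 2467/1410 ≈ 1.7496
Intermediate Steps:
v = 5 (v = 6 - 1 = 5)
o(M) = 1/(2*(-2 + M)) (o(M) = 1/(2*(M - 1*2)) = 1/(2*(M - 2)) = 1/(2*(-2 + M)))
o(v) + (-29/(-145) - 1*(-195)/141) = 1/(2*(-2 + 5)) + (-29/(-145) - 1*(-195)/141) = (½)/3 + (-29*(-1/145) + 195*(1/141)) = (½)*(⅓) + (⅕ + 65/47) = ⅙ + 372/235 = 2467/1410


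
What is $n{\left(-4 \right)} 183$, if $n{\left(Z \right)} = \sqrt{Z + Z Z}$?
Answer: $366 \sqrt{3} \approx 633.93$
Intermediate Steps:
$n{\left(Z \right)} = \sqrt{Z + Z^{2}}$
$n{\left(-4 \right)} 183 = \sqrt{- 4 \left(1 - 4\right)} 183 = \sqrt{\left(-4\right) \left(-3\right)} 183 = \sqrt{12} \cdot 183 = 2 \sqrt{3} \cdot 183 = 366 \sqrt{3}$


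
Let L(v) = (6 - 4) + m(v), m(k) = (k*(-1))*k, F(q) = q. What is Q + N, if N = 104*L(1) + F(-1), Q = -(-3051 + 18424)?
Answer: -15270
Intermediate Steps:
m(k) = -k² (m(k) = (-k)*k = -k²)
L(v) = 2 - v² (L(v) = (6 - 4) - v² = 2 - v²)
Q = -15373 (Q = -1*15373 = -15373)
N = 103 (N = 104*(2 - 1*1²) - 1 = 104*(2 - 1*1) - 1 = 104*(2 - 1) - 1 = 104*1 - 1 = 104 - 1 = 103)
Q + N = -15373 + 103 = -15270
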